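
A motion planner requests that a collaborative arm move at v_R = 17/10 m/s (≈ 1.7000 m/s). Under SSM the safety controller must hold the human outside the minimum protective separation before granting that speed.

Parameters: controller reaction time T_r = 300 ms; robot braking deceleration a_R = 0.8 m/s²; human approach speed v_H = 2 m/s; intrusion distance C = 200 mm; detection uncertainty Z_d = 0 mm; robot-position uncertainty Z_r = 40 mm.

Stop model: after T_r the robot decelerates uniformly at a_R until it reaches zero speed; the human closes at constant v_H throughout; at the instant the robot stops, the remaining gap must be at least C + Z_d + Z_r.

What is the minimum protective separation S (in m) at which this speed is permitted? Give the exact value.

S_min = 237/32 m = 7.4062 m

T_s = v_R/a_R = (17/10)/(4/5) = 2.1250 s
reaction-phase robot travel = 1.7000·0.3000 = 0.5100 m
robot under decel: 1.7000²/(2·0.8000) = 1.8062 m
human closes 2.0000·2.4250 = 4.8500 m
margins: 0.2000+0.0000+0.0400 = 0.2400 m
S_min ≈ 0.5100+1.8062+4.8500+0.2400  ⇒  S_min = 237/32 m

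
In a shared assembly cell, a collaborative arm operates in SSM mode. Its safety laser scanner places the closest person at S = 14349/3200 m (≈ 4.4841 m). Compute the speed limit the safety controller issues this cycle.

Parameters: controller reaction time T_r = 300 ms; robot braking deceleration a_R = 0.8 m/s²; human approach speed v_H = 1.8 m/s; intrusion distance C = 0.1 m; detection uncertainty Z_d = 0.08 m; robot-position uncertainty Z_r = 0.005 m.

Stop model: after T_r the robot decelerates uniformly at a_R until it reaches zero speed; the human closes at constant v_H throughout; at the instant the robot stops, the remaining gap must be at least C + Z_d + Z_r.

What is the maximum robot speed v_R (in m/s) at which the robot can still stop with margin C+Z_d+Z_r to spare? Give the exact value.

collect terms ⇒ (5/8)·v_R² + (51/20)·v_R + (-12029/3200) = 0
  disc = (51/20)² − 4·(5/8)·(-12029/3200) = 101761/6400 ; √disc = 319/80
  v_R = (−(51/20) + 319/80) / (2·(5/8)) = 23/20 m/s
check:
stop time T_s = (23/20)/(4/5) = 1.4375 s
robot in T_r: 1.1500·0.3000 = 0.3450 m
braking distance = 1.1500²/(2·0.8000) = 0.8266 m
person approaches 1.8000·(0.3000+1.4375) = 3.1275 m
C+Z_d+Z_r = 0.1000+0.0800+0.0050 = 0.1850 m
sum ≈ 0.3450+0.8266+3.1275+0.1850 ≈ 4.4841 m = S ✓

v_R_max = 23/20 m/s = 1.1500 m/s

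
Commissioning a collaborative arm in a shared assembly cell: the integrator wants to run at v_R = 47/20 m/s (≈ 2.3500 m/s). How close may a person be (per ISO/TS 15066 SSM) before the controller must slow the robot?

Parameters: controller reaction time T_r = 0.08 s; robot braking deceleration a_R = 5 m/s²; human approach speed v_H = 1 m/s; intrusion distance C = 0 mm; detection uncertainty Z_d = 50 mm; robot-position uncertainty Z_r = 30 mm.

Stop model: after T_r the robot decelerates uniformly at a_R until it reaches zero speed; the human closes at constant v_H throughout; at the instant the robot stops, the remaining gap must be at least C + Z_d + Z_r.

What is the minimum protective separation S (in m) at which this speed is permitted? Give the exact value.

S_min = 5481/4000 m = 1.3702 m

braking lasts T_s = (47/20)/5 = 0.4700 s
reaction-phase robot travel = 2.3500·0.0800 = 0.1880 m
robot under decel: 2.3500²/(2·5.0000) = 0.5523 m
human closes 1.0000·0.5500 = 0.5500 m
C+Z_d+Z_r = 0.0000+0.0500+0.0300 = 0.0800 m
S_min ≈ 0.1880+0.5523+0.5500+0.0800  ⇒  S_min = 5481/4000 m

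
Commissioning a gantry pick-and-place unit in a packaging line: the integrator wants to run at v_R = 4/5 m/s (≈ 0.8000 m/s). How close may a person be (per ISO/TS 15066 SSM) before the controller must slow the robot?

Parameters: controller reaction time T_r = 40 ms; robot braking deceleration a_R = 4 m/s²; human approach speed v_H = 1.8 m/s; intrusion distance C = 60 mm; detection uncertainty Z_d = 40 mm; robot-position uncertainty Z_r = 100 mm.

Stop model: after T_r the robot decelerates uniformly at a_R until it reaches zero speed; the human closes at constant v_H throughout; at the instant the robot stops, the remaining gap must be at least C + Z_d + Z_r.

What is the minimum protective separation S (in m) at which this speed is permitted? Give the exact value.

braking lasts T_s = (4/5)/4 = 0.2000 s
robot covers v_R·T_r = 0.8000·0.0400 = 0.0320 m before braking
braking distance = 0.8000²/(2·4.0000) = 0.0800 m
person approaches 1.8000·(0.0400+0.2000) = 0.4320 m
residual clearance needed = 0.0600+0.0400+0.1000 = 0.2000 m
S_min ≈ 0.0320+0.0800+0.4320+0.2000  ⇒  S_min = 93/125 m

S_min = 93/125 m = 0.7440 m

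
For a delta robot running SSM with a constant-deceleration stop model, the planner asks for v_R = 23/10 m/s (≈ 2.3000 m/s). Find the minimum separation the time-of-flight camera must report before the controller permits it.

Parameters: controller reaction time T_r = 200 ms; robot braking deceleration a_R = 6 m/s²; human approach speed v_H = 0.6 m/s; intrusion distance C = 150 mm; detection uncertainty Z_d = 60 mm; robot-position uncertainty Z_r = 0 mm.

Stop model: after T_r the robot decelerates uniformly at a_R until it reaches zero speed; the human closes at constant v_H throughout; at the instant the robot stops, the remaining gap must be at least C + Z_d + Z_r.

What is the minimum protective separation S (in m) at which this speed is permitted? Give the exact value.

T_s = v_R/a_R = (23/10)/6 = 0.3833 s
robot in T_r: 2.3000·0.2000 = 0.4600 m
robot under decel: 2.3000²/(2·6.0000) = 0.4408 m
human over T_r+T_s: 0.6000·(0.2000+0.3833) = 0.3500 m
residual clearance needed = 0.1500+0.0600+0.0000 = 0.2100 m
S_min ≈ 0.4600+0.4408+0.3500+0.2100  ⇒  S_min = 1753/1200 m

S_min = 1753/1200 m = 1.4608 m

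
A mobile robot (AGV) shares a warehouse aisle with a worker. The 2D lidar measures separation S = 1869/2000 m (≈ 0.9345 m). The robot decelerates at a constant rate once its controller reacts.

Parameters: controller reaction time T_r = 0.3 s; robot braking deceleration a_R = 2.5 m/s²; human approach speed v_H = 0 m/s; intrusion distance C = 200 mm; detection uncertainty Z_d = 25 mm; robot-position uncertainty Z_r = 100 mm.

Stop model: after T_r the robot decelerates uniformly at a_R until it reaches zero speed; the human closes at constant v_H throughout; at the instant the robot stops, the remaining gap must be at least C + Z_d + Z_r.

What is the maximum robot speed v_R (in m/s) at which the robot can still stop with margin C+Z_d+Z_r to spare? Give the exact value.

v_R_max = 23/20 m/s = 1.1500 m/s

at the boundary: (1/5)·v² + (3/10)·v + (-1219/2000) = 0
  disc = (3/10)² − 4·(1/5)·(-1219/2000) = 361/625 ; √disc = 19/25
  v_R = (−(3/10) + 19/25) / (2·(1/5)) = 23/20 m/s
check:
T_s = v_R/a_R = (23/20)/(5/2) = 0.4600 s
robot in T_r: 1.1500·0.3000 = 0.3450 m
robot covers 1.1500·0.4600 − ½·2.5000·0.4600² = 0.2645 m while stopping
human over T_r+T_s: 0.0000·(0.3000+0.4600) = 0.0000 m
C+Z_d+Z_r = 0.2000+0.0250+0.1000 = 0.3250 m
sum ≈ 0.3450+0.2645+0.0000+0.3250 ≈ 0.9345 m = S ✓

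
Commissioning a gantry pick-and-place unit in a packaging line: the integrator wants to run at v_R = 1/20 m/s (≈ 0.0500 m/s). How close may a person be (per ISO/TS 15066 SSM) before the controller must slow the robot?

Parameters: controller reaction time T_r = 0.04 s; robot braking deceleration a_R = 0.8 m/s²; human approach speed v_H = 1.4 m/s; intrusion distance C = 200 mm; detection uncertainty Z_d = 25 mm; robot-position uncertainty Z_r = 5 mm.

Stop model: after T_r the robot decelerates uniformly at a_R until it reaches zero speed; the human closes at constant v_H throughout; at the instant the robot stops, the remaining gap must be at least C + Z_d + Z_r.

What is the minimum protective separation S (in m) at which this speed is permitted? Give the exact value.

S_min = 6033/16000 m = 0.3771 m

T_s = v_R/a_R = (1/20)/(4/5) = 0.0625 s
robot covers v_R·T_r = 0.0500·0.0400 = 0.0020 m before braking
robot under decel: 0.0500²/(2·0.8000) = 0.0016 m
human closes 1.4000·0.1025 = 0.1435 m
C+Z_d+Z_r = 0.2000+0.0250+0.0050 = 0.2300 m
S_min ≈ 0.0020+0.0016+0.1435+0.2300  ⇒  S_min = 6033/16000 m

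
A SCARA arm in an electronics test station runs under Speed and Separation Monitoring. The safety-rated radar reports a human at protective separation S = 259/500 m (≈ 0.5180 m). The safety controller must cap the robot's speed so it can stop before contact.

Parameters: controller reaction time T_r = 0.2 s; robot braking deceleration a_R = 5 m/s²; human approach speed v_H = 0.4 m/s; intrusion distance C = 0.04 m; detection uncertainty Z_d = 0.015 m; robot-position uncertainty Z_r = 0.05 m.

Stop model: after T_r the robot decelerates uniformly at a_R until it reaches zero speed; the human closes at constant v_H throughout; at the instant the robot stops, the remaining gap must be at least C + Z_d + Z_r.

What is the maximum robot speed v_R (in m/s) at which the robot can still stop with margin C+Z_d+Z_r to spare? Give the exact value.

v_R_max = 9/10 m/s = 0.9000 m/s

quadratic (1/10)·v² + (7/25)·v + (-333/1000) = 0
  disc = (7/25)² − 4·(1/10)·(-333/1000) = 529/2500 ; √disc = 23/50
  v_R = (−(7/25) + 23/50) / (2·(1/10)) = 9/10 m/s
check:
braking lasts T_s = (9/10)/5 = 0.1800 s
robot in T_r: 0.9000·0.2000 = 0.1800 m
robot under decel: 0.9000²/(2·5.0000) = 0.0810 m
human over T_r+T_s: 0.4000·(0.2000+0.1800) = 0.1520 m
margins: 0.0400+0.0150+0.0500 = 0.1050 m
sum ≈ 0.1800+0.0810+0.1520+0.1050 ≈ 0.5180 m = S ✓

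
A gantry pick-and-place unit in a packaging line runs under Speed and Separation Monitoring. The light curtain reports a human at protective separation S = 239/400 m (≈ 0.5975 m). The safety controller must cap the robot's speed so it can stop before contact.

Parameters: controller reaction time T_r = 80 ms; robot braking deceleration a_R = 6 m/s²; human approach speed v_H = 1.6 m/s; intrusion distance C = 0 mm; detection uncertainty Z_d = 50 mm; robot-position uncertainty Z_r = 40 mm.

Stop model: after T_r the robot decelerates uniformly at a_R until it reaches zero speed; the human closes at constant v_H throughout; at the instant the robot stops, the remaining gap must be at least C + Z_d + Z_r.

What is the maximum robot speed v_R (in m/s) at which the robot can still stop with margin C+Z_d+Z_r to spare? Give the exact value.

quadratic (1/12)·v² + (26/75)·v + (-759/2000) = 0
  disc = (26/75)² − 4·(1/12)·(-759/2000) = 22201/90000 ; √disc = 149/300
  v_R = (−(26/75) + 149/300) / (2·(1/12)) = 9/10 m/s
check:
stop time T_s = (9/10)/6 = 0.1500 s
reaction-phase robot travel = 0.9000·0.0800 = 0.0720 m
braking distance = 0.9000²/(2·6.0000) = 0.0675 m
person approaches 1.6000·(0.0800+0.1500) = 0.3680 m
margins: 0.0000+0.0500+0.0400 = 0.0900 m
sum ≈ 0.0720+0.0675+0.3680+0.0900 ≈ 0.5975 m = S ✓

v_R_max = 9/10 m/s = 0.9000 m/s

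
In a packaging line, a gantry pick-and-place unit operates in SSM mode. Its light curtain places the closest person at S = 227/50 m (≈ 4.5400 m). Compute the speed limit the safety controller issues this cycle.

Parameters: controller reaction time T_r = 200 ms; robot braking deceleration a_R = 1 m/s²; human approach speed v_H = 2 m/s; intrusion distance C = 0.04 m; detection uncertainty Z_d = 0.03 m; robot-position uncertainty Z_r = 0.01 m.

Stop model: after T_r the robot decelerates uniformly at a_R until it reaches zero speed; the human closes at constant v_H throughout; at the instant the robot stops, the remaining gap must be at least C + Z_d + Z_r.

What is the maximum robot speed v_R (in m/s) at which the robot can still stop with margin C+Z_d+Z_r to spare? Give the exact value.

at the boundary: (1/2)·v² + (11/5)·v + (-203/50) = 0
  disc = (11/5)² − 4·(1/2)·(-203/50) = 324/25 ; √disc = 18/5
  v_R = (−(11/5) + 18/5) / (2·(1/2)) = 7/5 m/s
check:
braking lasts T_s = (7/5)/1 = 1.4000 s
robot covers v_R·T_r = 1.4000·0.2000 = 0.2800 m before braking
robot covers 1.4000·1.4000 − ½·1.0000·1.4000² = 0.9800 m while stopping
human over T_r+T_s: 2.0000·(0.2000+1.4000) = 3.2000 m
C+Z_d+Z_r = 0.0400+0.0300+0.0100 = 0.0800 m
sum ≈ 0.2800+0.9800+3.2000+0.0800 ≈ 4.5400 m = S ✓

v_R_max = 7/5 m/s = 1.4000 m/s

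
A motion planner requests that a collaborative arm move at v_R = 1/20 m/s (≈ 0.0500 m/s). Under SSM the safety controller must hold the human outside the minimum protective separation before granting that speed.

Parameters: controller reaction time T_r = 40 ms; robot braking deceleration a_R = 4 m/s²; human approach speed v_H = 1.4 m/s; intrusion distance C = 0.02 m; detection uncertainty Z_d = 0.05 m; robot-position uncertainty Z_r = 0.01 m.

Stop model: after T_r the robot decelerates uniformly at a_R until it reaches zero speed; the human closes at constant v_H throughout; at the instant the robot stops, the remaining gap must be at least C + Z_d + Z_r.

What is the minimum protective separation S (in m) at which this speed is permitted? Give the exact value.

S_min = 2493/16000 m = 0.1558 m

braking lasts T_s = (1/20)/4 = 0.0125 s
robot covers v_R·T_r = 0.0500·0.0400 = 0.0020 m before braking
braking distance = 0.0500²/(2·4.0000) = 0.0003 m
person approaches 1.4000·(0.0400+0.0125) = 0.0735 m
residual clearance needed = 0.0200+0.0500+0.0100 = 0.0800 m
S_min ≈ 0.0020+0.0003+0.0735+0.0800  ⇒  S_min = 2493/16000 m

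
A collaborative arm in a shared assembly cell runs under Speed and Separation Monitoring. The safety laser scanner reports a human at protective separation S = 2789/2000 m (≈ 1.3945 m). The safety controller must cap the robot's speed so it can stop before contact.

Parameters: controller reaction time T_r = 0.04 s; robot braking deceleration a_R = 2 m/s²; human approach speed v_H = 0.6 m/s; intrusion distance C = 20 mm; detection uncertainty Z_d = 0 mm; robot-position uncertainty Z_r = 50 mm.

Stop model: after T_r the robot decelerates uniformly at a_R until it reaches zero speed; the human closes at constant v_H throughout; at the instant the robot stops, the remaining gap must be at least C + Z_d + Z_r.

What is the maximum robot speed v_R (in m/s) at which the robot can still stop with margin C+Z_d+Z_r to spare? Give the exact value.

v_R_max = 17/10 m/s = 1.7000 m/s

collect terms ⇒ (1/4)·v_R² + (17/50)·v_R + (-2601/2000) = 0
  disc = (17/50)² − 4·(1/4)·(-2601/2000) = 14161/10000 ; √disc = 119/100
  v_R = (−(17/50) + 119/100) / (2·(1/4)) = 17/10 m/s
check:
T_s = v_R/a_R = (17/10)/2 = 0.8500 s
reaction-phase robot travel = 1.7000·0.0400 = 0.0680 m
braking distance = 1.7000²/(2·2.0000) = 0.7225 m
human closes 0.6000·0.8900 = 0.5340 m
C+Z_d+Z_r = 0.0200+0.0000+0.0500 = 0.0700 m
sum ≈ 0.0680+0.7225+0.5340+0.0700 ≈ 1.3945 m = S ✓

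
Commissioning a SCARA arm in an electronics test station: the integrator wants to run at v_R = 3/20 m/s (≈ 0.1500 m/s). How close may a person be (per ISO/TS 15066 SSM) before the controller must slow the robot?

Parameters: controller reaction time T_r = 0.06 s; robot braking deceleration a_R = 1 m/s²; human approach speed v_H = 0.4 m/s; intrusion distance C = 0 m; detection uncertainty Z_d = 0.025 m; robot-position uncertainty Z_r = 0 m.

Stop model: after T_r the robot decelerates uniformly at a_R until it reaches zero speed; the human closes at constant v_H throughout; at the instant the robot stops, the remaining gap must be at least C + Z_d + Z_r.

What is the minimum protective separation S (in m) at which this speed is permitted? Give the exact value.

braking lasts T_s = (3/20)/1 = 0.1500 s
robot in T_r: 0.1500·0.0600 = 0.0090 m
robot under decel: 0.1500²/(2·1.0000) = 0.0112 m
human closes 0.4000·0.2100 = 0.0840 m
residual clearance needed = 0.0000+0.0250+0.0000 = 0.0250 m
S_min ≈ 0.0090+0.0112+0.0840+0.0250  ⇒  S_min = 517/4000 m

S_min = 517/4000 m = 0.1293 m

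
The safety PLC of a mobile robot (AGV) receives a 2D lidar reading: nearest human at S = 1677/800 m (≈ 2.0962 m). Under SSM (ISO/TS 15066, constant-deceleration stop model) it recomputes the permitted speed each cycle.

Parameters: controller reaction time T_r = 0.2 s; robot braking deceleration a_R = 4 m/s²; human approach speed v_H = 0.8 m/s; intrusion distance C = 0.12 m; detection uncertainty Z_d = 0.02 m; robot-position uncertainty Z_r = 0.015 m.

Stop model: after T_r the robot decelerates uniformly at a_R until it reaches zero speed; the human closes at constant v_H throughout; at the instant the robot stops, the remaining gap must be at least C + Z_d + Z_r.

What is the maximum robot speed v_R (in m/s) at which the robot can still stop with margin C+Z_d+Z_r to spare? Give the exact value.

quadratic (1/8)·v² + (2/5)·v + (-57/32) = 0
  disc = (2/5)² − 4·(1/8)·(-57/32) = 1681/1600 ; √disc = 41/40
  v_R = (−(2/5) + 41/40) / (2·(1/8)) = 5/2 m/s
check:
braking lasts T_s = (5/2)/4 = 0.6250 s
robot covers v_R·T_r = 2.5000·0.2000 = 0.5000 m before braking
braking distance = 2.5000²/(2·4.0000) = 0.7812 m
person approaches 0.8000·(0.2000+0.6250) = 0.6600 m
C+Z_d+Z_r = 0.1200+0.0200+0.0150 = 0.1550 m
sum ≈ 0.5000+0.7812+0.6600+0.1550 ≈ 2.0962 m = S ✓

v_R_max = 5/2 m/s = 2.5000 m/s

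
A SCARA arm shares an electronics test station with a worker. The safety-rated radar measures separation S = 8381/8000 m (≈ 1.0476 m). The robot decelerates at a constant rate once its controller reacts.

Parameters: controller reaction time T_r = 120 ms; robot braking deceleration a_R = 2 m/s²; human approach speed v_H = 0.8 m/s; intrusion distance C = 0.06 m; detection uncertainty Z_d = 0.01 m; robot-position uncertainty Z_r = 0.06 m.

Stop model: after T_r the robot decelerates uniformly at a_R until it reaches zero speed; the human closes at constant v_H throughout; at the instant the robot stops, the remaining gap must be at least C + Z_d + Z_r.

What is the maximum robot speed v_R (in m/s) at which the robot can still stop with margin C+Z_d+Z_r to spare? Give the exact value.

v_R_max = 21/20 m/s = 1.0500 m/s

quadratic (1/4)·v² + (13/25)·v + (-6573/8000) = 0
  disc = (13/25)² − 4·(1/4)·(-6573/8000) = 43681/40000 ; √disc = 209/200
  v_R = (−(13/25) + 209/200) / (2·(1/4)) = 21/20 m/s
check:
stop time T_s = (21/20)/2 = 0.5250 s
robot covers v_R·T_r = 1.0500·0.1200 = 0.1260 m before braking
braking distance = 1.0500²/(2·2.0000) = 0.2756 m
human over T_r+T_s: 0.8000·(0.1200+0.5250) = 0.5160 m
C+Z_d+Z_r = 0.0600+0.0100+0.0600 = 0.1300 m
sum ≈ 0.1260+0.2756+0.5160+0.1300 ≈ 1.0476 m = S ✓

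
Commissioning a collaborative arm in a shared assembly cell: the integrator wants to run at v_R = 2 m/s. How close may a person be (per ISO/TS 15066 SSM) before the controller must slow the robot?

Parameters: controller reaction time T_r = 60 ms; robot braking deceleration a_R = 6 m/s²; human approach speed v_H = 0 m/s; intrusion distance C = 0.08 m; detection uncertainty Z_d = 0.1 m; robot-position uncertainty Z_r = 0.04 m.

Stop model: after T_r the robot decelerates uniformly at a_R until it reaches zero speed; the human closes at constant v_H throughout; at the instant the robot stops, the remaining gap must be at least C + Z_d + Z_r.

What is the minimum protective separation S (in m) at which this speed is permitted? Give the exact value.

T_s = v_R/a_R = 2/6 = 0.3333 s
robot covers v_R·T_r = 2.0000·0.0600 = 0.1200 m before braking
robot covers 2.0000·0.3333 − ½·6.0000·0.3333² = 0.3333 m while stopping
person approaches 0.0000·(0.0600+0.3333) = 0.0000 m
residual clearance needed = 0.0800+0.1000+0.0400 = 0.2200 m
S_min ≈ 0.1200+0.3333+0.0000+0.2200  ⇒  S_min = 101/150 m

S_min = 101/150 m = 0.6733 m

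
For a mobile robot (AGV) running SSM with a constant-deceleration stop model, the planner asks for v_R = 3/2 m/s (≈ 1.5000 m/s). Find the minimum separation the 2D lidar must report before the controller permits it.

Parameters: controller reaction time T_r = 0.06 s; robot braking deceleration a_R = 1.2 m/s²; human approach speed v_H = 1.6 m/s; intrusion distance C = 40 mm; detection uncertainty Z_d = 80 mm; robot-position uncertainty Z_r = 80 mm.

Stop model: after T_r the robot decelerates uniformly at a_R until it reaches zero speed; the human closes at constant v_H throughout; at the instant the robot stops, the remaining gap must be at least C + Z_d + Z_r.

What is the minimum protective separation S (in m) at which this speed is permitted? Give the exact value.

S_min = 6647/2000 m = 3.3235 m

T_s = v_R/a_R = (3/2)/(6/5) = 1.2500 s
robot covers v_R·T_r = 1.5000·0.0600 = 0.0900 m before braking
robot covers 1.5000·1.2500 − ½·1.2000·1.2500² = 0.9375 m while stopping
human over T_r+T_s: 1.6000·(0.0600+1.2500) = 2.0960 m
margins: 0.0400+0.0800+0.0800 = 0.2000 m
S_min ≈ 0.0900+0.9375+2.0960+0.2000  ⇒  S_min = 6647/2000 m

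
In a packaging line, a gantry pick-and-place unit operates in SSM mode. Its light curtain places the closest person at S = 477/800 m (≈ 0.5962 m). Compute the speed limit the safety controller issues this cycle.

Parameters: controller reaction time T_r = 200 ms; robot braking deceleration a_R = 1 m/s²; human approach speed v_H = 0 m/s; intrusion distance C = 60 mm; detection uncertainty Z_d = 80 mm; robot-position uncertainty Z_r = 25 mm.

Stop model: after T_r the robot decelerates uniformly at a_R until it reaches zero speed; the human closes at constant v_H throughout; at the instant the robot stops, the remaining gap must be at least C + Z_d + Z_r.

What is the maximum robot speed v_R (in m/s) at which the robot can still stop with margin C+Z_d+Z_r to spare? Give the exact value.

v_R_max = 3/4 m/s = 0.7500 m/s

at the boundary: (1/2)·v² + (1/5)·v + (-69/160) = 0
  disc = (1/5)² − 4·(1/2)·(-69/160) = 361/400 ; √disc = 19/20
  v_R = (−(1/5) + 19/20) / (2·(1/2)) = 3/4 m/s
check:
T_s = v_R/a_R = (3/4)/1 = 0.7500 s
reaction-phase robot travel = 0.7500·0.2000 = 0.1500 m
robot under decel: 0.7500²/(2·1.0000) = 0.2812 m
human closes 0.0000·0.9500 = 0.0000 m
residual clearance needed = 0.0600+0.0800+0.0250 = 0.1650 m
sum ≈ 0.1500+0.2812+0.0000+0.1650 ≈ 0.5962 m = S ✓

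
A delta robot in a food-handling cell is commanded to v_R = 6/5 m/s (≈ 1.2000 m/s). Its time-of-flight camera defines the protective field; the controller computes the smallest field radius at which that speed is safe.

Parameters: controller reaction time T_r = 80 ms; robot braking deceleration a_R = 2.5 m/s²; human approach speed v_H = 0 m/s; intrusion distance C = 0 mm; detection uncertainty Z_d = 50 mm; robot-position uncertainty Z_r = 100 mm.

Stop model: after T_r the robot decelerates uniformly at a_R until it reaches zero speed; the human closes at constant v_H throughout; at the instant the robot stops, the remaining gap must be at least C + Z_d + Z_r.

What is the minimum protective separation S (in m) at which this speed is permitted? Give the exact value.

braking lasts T_s = (6/5)/(5/2) = 0.4800 s
reaction-phase robot travel = 1.2000·0.0800 = 0.0960 m
robot covers 1.2000·0.4800 − ½·2.5000·0.4800² = 0.2880 m while stopping
human closes 0.0000·0.5600 = 0.0000 m
margins: 0.0000+0.0500+0.1000 = 0.1500 m
S_min ≈ 0.0960+0.2880+0.0000+0.1500  ⇒  S_min = 267/500 m

S_min = 267/500 m = 0.5340 m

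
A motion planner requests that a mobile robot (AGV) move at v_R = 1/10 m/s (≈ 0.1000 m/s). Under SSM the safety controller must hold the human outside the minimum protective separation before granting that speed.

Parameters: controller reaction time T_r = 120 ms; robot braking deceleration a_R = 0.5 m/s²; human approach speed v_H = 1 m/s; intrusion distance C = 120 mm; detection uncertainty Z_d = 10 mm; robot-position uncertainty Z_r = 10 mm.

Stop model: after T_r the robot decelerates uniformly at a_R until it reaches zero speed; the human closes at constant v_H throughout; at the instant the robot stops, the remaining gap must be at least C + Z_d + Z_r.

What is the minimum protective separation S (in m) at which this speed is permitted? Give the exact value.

stop time T_s = (1/10)/(1/2) = 0.2000 s
robot covers v_R·T_r = 0.1000·0.1200 = 0.0120 m before braking
robot under decel: 0.1000²/(2·0.5000) = 0.0100 m
human over T_r+T_s: 1.0000·(0.1200+0.2000) = 0.3200 m
residual clearance needed = 0.1200+0.0100+0.0100 = 0.1400 m
S_min ≈ 0.0120+0.0100+0.3200+0.1400  ⇒  S_min = 241/500 m

S_min = 241/500 m = 0.4820 m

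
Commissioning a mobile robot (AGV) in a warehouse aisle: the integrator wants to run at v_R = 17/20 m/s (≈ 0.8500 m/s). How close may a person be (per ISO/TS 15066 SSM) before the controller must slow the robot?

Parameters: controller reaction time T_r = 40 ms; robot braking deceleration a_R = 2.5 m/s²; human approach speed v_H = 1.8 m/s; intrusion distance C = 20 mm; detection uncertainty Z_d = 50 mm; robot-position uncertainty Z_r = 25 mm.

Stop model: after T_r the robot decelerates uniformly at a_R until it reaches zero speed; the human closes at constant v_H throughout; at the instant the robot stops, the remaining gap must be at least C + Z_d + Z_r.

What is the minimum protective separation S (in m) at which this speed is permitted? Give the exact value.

S_min = 383/400 m = 0.9575 m

stop time T_s = (17/20)/(5/2) = 0.3400 s
reaction-phase robot travel = 0.8500·0.0400 = 0.0340 m
robot covers 0.8500·0.3400 − ½·2.5000·0.3400² = 0.1445 m while stopping
person approaches 1.8000·(0.0400+0.3400) = 0.6840 m
margins: 0.0200+0.0500+0.0250 = 0.0950 m
S_min ≈ 0.0340+0.1445+0.6840+0.0950  ⇒  S_min = 383/400 m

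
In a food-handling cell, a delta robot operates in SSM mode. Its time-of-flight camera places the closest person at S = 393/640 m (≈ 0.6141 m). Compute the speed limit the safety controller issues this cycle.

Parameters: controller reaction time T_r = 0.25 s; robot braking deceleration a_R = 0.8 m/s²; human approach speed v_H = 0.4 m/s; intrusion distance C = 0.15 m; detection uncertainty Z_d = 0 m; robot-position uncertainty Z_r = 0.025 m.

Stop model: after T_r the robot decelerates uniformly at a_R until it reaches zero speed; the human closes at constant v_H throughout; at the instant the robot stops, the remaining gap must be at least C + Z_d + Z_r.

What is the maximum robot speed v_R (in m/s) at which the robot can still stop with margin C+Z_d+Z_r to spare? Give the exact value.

v_R_max = 7/20 m/s = 0.3500 m/s

at the boundary: (5/8)·v² + (3/4)·v + (-217/640) = 0
  disc = (3/4)² − 4·(5/8)·(-217/640) = 361/256 ; √disc = 19/16
  v_R = (−(3/4) + 19/16) / (2·(5/8)) = 7/20 m/s
check:
braking lasts T_s = (7/20)/(4/5) = 0.4375 s
robot covers v_R·T_r = 0.3500·0.2500 = 0.0875 m before braking
robot under decel: 0.3500²/(2·0.8000) = 0.0766 m
human over T_r+T_s: 0.4000·(0.2500+0.4375) = 0.2750 m
C+Z_d+Z_r = 0.1500+0.0000+0.0250 = 0.1750 m
sum ≈ 0.0875+0.0766+0.2750+0.1750 ≈ 0.6141 m = S ✓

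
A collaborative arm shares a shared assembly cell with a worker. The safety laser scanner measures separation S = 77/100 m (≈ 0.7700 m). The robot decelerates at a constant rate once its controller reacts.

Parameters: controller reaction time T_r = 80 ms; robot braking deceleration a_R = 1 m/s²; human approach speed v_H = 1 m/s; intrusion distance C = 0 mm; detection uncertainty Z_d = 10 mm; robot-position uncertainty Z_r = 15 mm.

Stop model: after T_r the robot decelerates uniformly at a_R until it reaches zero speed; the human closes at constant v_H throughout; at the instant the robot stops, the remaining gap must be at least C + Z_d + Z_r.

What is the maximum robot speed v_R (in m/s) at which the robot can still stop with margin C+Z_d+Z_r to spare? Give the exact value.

at the boundary: (1/2)·v² + (27/25)·v + (-133/200) = 0
  disc = (27/25)² − 4·(1/2)·(-133/200) = 6241/2500 ; √disc = 79/50
  v_R = (−(27/25) + 79/50) / (2·(1/2)) = 1/2 m/s
check:
stop time T_s = (1/2)/1 = 0.5000 s
reaction-phase robot travel = 0.5000·0.0800 = 0.0400 m
robot under decel: 0.5000²/(2·1.0000) = 0.1250 m
human over T_r+T_s: 1.0000·(0.0800+0.5000) = 0.5800 m
C+Z_d+Z_r = 0.0000+0.0100+0.0150 = 0.0250 m
sum ≈ 0.0400+0.1250+0.5800+0.0250 ≈ 0.7700 m = S ✓

v_R_max = 1/2 m/s = 0.5000 m/s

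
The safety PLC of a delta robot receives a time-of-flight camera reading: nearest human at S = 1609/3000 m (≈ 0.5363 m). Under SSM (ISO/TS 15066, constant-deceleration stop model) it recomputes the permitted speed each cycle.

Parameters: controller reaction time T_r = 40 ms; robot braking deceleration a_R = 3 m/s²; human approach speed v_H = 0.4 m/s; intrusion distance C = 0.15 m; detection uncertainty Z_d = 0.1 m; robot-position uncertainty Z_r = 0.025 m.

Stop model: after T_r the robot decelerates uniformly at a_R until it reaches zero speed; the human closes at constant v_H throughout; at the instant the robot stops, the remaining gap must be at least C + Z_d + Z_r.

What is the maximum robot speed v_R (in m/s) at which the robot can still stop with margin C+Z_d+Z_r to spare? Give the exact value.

at the boundary: (1/6)·v² + (13/75)·v + (-92/375) = 0
  disc = (13/75)² − 4·(1/6)·(-92/375) = 121/625 ; √disc = 11/25
  v_R = (−(13/75) + 11/25) / (2·(1/6)) = 4/5 m/s
check:
braking lasts T_s = (4/5)/3 = 0.2667 s
reaction-phase robot travel = 0.8000·0.0400 = 0.0320 m
robot under decel: 0.8000²/(2·3.0000) = 0.1067 m
human over T_r+T_s: 0.4000·(0.0400+0.2667) = 0.1227 m
C+Z_d+Z_r = 0.1500+0.1000+0.0250 = 0.2750 m
sum ≈ 0.0320+0.1067+0.1227+0.2750 ≈ 0.5363 m = S ✓

v_R_max = 4/5 m/s = 0.8000 m/s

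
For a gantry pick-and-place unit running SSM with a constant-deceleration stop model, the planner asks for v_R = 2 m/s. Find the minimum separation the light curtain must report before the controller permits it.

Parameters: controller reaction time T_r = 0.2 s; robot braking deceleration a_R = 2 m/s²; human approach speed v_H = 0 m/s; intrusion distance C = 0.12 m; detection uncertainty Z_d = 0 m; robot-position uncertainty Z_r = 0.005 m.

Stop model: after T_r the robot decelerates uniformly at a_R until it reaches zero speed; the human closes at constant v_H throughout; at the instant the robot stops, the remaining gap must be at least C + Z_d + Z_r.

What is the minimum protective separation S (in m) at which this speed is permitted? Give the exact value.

braking lasts T_s = 2/2 = 1.0000 s
robot covers v_R·T_r = 2.0000·0.2000 = 0.4000 m before braking
robot covers 2.0000·1.0000 − ½·2.0000·1.0000² = 1.0000 m while stopping
human over T_r+T_s: 0.0000·(0.2000+1.0000) = 0.0000 m
residual clearance needed = 0.1200+0.0000+0.0050 = 0.1250 m
S_min ≈ 0.4000+1.0000+0.0000+0.1250  ⇒  S_min = 61/40 m

S_min = 61/40 m = 1.5250 m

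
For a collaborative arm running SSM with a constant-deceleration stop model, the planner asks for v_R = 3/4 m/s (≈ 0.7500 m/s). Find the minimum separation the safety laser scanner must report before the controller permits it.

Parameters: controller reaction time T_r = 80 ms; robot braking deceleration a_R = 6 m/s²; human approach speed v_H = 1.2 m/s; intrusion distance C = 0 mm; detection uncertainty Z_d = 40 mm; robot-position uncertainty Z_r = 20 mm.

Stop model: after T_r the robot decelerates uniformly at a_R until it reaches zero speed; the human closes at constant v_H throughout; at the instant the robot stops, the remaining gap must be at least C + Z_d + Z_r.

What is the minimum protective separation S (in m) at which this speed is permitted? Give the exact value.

stop time T_s = (3/4)/6 = 0.1250 s
robot in T_r: 0.7500·0.0800 = 0.0600 m
braking distance = 0.7500²/(2·6.0000) = 0.0469 m
human over T_r+T_s: 1.2000·(0.0800+0.1250) = 0.2460 m
residual clearance needed = 0.0000+0.0400+0.0200 = 0.0600 m
S_min ≈ 0.0600+0.0469+0.2460+0.0600  ⇒  S_min = 3303/8000 m

S_min = 3303/8000 m = 0.4129 m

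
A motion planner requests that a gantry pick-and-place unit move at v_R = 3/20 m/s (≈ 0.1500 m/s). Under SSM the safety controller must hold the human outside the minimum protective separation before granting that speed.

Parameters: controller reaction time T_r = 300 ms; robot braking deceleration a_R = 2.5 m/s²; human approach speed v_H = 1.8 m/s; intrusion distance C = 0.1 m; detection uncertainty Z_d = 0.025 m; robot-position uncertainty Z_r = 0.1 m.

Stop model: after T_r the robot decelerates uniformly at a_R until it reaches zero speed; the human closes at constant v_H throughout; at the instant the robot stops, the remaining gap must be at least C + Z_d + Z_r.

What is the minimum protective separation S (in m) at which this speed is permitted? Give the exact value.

stop time T_s = (3/20)/(5/2) = 0.0600 s
reaction-phase robot travel = 0.1500·0.3000 = 0.0450 m
robot under decel: 0.1500²/(2·2.5000) = 0.0045 m
person approaches 1.8000·(0.3000+0.0600) = 0.6480 m
margins: 0.1000+0.0250+0.1000 = 0.2250 m
S_min ≈ 0.0450+0.0045+0.6480+0.2250  ⇒  S_min = 369/400 m

S_min = 369/400 m = 0.9225 m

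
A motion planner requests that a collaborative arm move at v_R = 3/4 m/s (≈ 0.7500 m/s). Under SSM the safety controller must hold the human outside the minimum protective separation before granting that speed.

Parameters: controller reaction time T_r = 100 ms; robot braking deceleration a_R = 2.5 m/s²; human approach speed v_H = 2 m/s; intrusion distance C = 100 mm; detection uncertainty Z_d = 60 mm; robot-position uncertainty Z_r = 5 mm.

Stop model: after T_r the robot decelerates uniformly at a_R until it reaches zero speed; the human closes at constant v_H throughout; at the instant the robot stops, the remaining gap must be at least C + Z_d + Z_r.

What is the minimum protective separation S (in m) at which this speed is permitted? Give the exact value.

S_min = 461/400 m = 1.1525 m

T_s = v_R/a_R = (3/4)/(5/2) = 0.3000 s
robot in T_r: 0.7500·0.1000 = 0.0750 m
robot under decel: 0.7500²/(2·2.5000) = 0.1125 m
person approaches 2.0000·(0.1000+0.3000) = 0.8000 m
margins: 0.1000+0.0600+0.0050 = 0.1650 m
S_min ≈ 0.0750+0.1125+0.8000+0.1650  ⇒  S_min = 461/400 m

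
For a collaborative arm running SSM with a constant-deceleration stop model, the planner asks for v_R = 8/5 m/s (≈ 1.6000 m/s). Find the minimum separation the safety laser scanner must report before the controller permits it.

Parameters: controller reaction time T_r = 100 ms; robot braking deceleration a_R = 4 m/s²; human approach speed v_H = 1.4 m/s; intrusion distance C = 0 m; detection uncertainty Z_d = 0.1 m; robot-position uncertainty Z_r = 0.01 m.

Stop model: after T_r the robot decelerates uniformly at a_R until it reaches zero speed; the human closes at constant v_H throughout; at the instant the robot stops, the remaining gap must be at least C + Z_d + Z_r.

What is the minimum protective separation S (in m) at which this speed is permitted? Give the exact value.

stop time T_s = (8/5)/4 = 0.4000 s
robot in T_r: 1.6000·0.1000 = 0.1600 m
robot covers 1.6000·0.4000 − ½·4.0000·0.4000² = 0.3200 m while stopping
human over T_r+T_s: 1.4000·(0.1000+0.4000) = 0.7000 m
C+Z_d+Z_r = 0.0000+0.1000+0.0100 = 0.1100 m
S_min ≈ 0.1600+0.3200+0.7000+0.1100  ⇒  S_min = 129/100 m

S_min = 129/100 m = 1.2900 m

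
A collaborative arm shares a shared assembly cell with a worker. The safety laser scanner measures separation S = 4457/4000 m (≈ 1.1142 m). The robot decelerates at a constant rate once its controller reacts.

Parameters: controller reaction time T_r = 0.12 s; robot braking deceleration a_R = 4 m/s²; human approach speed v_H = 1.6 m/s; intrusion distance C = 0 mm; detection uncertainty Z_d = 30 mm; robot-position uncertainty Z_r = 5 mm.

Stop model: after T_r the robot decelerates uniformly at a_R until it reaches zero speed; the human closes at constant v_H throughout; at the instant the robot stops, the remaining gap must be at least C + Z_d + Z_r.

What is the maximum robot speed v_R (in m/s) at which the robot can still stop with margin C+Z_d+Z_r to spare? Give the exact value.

v_R_max = 13/10 m/s = 1.3000 m/s

collect terms ⇒ (1/8)·v_R² + (13/25)·v_R + (-3549/4000) = 0
  disc = (13/25)² − 4·(1/8)·(-3549/4000) = 28561/40000 ; √disc = 169/200
  v_R = (−(13/25) + 169/200) / (2·(1/8)) = 13/10 m/s
check:
braking lasts T_s = (13/10)/4 = 0.3250 s
robot in T_r: 1.3000·0.1200 = 0.1560 m
robot covers 1.3000·0.3250 − ½·4.0000·0.3250² = 0.2112 m while stopping
human over T_r+T_s: 1.6000·(0.1200+0.3250) = 0.7120 m
residual clearance needed = 0.0000+0.0300+0.0050 = 0.0350 m
sum ≈ 0.1560+0.2112+0.7120+0.0350 ≈ 1.1142 m = S ✓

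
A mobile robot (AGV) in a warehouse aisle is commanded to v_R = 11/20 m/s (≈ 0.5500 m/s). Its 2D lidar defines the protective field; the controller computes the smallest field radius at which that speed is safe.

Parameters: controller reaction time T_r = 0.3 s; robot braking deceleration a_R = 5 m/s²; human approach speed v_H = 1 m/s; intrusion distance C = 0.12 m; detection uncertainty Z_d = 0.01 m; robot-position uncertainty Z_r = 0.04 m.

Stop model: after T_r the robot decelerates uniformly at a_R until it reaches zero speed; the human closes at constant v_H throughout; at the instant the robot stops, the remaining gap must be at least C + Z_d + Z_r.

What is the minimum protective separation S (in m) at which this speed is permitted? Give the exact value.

S_min = 3101/4000 m = 0.7752 m

stop time T_s = (11/20)/5 = 0.1100 s
robot covers v_R·T_r = 0.5500·0.3000 = 0.1650 m before braking
robot under decel: 0.5500²/(2·5.0000) = 0.0302 m
human over T_r+T_s: 1.0000·(0.3000+0.1100) = 0.4100 m
residual clearance needed = 0.1200+0.0100+0.0400 = 0.1700 m
S_min ≈ 0.1650+0.0302+0.4100+0.1700  ⇒  S_min = 3101/4000 m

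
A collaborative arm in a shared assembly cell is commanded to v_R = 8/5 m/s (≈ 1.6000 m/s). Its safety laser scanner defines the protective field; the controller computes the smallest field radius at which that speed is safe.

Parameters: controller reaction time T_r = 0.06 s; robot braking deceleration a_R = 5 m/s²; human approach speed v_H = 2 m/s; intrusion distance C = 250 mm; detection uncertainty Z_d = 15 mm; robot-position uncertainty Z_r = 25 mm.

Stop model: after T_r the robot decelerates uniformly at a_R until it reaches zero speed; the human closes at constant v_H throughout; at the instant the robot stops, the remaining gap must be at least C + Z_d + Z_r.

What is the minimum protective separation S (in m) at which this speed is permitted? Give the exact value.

stop time T_s = (8/5)/5 = 0.3200 s
reaction-phase robot travel = 1.6000·0.0600 = 0.0960 m
robot covers 1.6000·0.3200 − ½·5.0000·0.3200² = 0.2560 m while stopping
person approaches 2.0000·(0.0600+0.3200) = 0.7600 m
C+Z_d+Z_r = 0.2500+0.0150+0.0250 = 0.2900 m
S_min ≈ 0.0960+0.2560+0.7600+0.2900  ⇒  S_min = 701/500 m

S_min = 701/500 m = 1.4020 m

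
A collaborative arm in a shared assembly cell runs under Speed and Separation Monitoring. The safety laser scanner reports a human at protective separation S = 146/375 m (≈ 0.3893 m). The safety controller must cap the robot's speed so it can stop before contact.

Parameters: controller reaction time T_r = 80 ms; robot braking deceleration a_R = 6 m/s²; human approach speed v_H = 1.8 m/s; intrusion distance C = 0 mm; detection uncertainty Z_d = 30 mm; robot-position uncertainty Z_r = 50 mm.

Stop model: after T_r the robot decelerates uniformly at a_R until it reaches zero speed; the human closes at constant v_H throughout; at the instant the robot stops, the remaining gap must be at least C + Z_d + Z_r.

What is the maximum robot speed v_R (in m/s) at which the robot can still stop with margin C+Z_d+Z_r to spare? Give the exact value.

v_R_max = 2/5 m/s = 0.4000 m/s

at the boundary: (1/12)·v² + (19/50)·v + (-62/375) = 0
  disc = (19/50)² − 4·(1/12)·(-62/375) = 4489/22500 ; √disc = 67/150
  v_R = (−(19/50) + 67/150) / (2·(1/12)) = 2/5 m/s
check:
braking lasts T_s = (2/5)/6 = 0.0667 s
robot in T_r: 0.4000·0.0800 = 0.0320 m
braking distance = 0.4000²/(2·6.0000) = 0.0133 m
person approaches 1.8000·(0.0800+0.0667) = 0.2640 m
margins: 0.0000+0.0300+0.0500 = 0.0800 m
sum ≈ 0.0320+0.0133+0.2640+0.0800 ≈ 0.3893 m = S ✓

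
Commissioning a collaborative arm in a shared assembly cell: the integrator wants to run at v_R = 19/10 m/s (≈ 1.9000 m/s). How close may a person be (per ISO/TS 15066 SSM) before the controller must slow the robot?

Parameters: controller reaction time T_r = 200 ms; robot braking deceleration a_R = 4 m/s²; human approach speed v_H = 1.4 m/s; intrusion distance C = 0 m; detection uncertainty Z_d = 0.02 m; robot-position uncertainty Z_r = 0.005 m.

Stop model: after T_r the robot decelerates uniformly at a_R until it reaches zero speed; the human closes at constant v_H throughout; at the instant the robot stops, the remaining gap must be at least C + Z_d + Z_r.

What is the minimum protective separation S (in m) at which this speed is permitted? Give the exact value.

stop time T_s = (19/10)/4 = 0.4750 s
reaction-phase robot travel = 1.9000·0.2000 = 0.3800 m
braking distance = 1.9000²/(2·4.0000) = 0.4512 m
human closes 1.4000·0.6750 = 0.9450 m
C+Z_d+Z_r = 0.0000+0.0200+0.0050 = 0.0250 m
S_min ≈ 0.3800+0.4512+0.9450+0.0250  ⇒  S_min = 1441/800 m

S_min = 1441/800 m = 1.8013 m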